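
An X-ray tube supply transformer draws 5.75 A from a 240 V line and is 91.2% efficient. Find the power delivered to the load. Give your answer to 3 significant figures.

P_in = V_p I_p = 240 × 5.75 = 1380.0 W.
P_out = η P_in = 0.912 × 1380.0 = 1260 W.

P_out ≈ 1260 W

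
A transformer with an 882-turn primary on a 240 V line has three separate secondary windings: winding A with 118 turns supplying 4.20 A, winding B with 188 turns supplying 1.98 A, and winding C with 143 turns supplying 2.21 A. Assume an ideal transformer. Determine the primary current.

I_p ≈ 1.34 A

V_A = 240 × 118/882 = 32.109 V; V_B = 240 × 188/882 = 51.156 V; V_C = 240 × 143/882 = 38.912 V.
P_out = V_A I_A + V_B I_B + V_C I_C = 32.109×4.20 + 51.156×1.98 + 38.912×2.21 = 134.86 + 101.29 + 85.995 = 322.14 W.
Ideal ⇒ P_in = P_out, so I_p = P_out/V_p = 322.14/240 = 1.34 A.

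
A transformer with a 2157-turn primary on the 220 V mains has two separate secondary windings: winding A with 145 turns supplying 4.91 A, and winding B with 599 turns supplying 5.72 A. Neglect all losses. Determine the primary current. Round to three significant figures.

V_A = 220 × 145/2157 = 14.789 V; V_B = 220 × 599/2157 = 61.094 V.
P_out = V_A I_A + V_B I_B = 14.789×4.91 + 61.094×5.72 = 72.614 + 349.46 = 422.07 W.
Ideal ⇒ P_in = P_out, so I_p = P_out/V_p = 422.07/220 = 1.92 A.

I_p ≈ 1.92 A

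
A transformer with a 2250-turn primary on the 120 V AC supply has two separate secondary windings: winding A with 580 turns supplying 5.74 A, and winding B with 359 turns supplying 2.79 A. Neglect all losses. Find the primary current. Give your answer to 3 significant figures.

V_A = 120 × 580/2250 = 30.933 V; V_B = 120 × 359/2250 = 19.147 V.
P_out = V_A I_A + V_B I_B = 30.933×5.74 + 19.147×2.79 = 177.56 + 53.419 = 230.98 W.
Ideal ⇒ P_in = P_out, so I_p = P_out/V_p = 230.98/120 = 1.92 A.

I_p ≈ 1.92 A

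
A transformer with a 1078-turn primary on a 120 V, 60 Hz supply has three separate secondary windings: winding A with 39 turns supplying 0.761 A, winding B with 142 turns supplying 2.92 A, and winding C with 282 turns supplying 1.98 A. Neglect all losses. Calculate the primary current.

V_A = 120 × 39/1078 = 4.3414 V; V_B = 120 × 142/1078 = 15.807 V; V_C = 120 × 282/1078 = 31.391 V.
P_out = V_A I_A + V_B I_B + V_C I_C = 4.3414×0.761 + 15.807×2.92 + 31.391×1.98 = 3.3038 + 46.157 + 62.155 = 111.62 W.
Ideal ⇒ P_in = P_out, so I_p = P_out/V_p = 111.62/120 = 0.930 A.

I_p ≈ 0.930 A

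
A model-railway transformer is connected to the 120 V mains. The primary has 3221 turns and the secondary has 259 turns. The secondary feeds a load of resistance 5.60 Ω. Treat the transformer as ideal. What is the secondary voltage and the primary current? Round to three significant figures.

V_s = V_p × N_s/N_p = 120 × 259/3221 = 9.6492 V.
I_s = V_s/R = 9.6492/5.60 = 1.7231 A.
I_p = I_s × N_s/N_p = 1.7231 × 259/3221 = 0.139 A.

V_s ≈ 9.65 V, I_p ≈ 0.139 A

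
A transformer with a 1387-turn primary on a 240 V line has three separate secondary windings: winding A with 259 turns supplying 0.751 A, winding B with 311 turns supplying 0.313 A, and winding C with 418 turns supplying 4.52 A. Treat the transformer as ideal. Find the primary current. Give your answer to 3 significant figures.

V_A = 240 × 259/1387 = 44.816 V; V_B = 240 × 311/1387 = 53.814 V; V_C = 240 × 418/1387 = 72.329 V.
P_out = V_A I_A + V_B I_B + V_C I_C = 44.816×0.751 + 53.814×0.313 + 72.329×4.52 = 33.657 + 16.844 + 326.93 = 377.43 W.
Ideal ⇒ P_in = P_out, so I_p = P_out/V_p = 377.43/240 = 1.57 A.

I_p ≈ 1.57 A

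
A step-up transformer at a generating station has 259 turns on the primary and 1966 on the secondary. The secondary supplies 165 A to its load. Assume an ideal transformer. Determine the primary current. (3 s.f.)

I_p ≈ 1250 A

For an ideal transformer I_p/I_s = N_s/N_p, so I_p = 165 × 1966/259 = 1250 A.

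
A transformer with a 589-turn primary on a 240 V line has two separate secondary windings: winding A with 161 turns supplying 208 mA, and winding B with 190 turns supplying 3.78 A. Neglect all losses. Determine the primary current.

V_A = 240 × 161/589 = 65.603 V; V_B = 240 × 190/589 = 77.419 V.
P_out = V_A I_A + V_B I_B = 65.603×0.208 + 77.419×3.78 = 13.645 + 292.65 = 306.29 W.
Ideal ⇒ P_in = P_out, so I_p = P_out/V_p = 306.29/240 = 1.28 A.

I_p ≈ 1.28 A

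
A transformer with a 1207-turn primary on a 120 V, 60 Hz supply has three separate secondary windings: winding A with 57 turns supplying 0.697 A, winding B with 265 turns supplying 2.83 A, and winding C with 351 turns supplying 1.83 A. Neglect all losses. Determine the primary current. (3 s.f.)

V_A = 120 × 57/1207 = 5.6669 V; V_B = 120 × 265/1207 = 26.346 V; V_C = 120 × 351/1207 = 34.896 V.
P_out = V_A I_A + V_B I_B + V_C I_C = 5.6669×0.697 + 26.346×2.83 + 34.896×1.83 = 3.9499 + 74.560 + 63.860 = 142.37 W.
Ideal ⇒ P_in = P_out, so I_p = P_out/V_p = 142.37/120 = 1.19 A.

I_p ≈ 1.19 A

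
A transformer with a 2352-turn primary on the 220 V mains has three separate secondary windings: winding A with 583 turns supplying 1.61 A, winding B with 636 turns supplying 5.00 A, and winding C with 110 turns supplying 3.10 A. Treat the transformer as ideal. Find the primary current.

I_p ≈ 1.90 A

V_A = 220 × 583/2352 = 54.532 V; V_B = 220 × 636/2352 = 59.490 V; V_C = 220 × 110/2352 = 10.289 V.
P_out = V_A I_A + V_B I_B + V_C I_C = 54.532×1.61 + 59.490×5.00 + 10.289×3.10 = 87.797 + 297.45 + 31.896 = 417.14 W.
Ideal ⇒ P_in = P_out, so I_p = P_out/V_p = 417.14/220 = 1.90 A.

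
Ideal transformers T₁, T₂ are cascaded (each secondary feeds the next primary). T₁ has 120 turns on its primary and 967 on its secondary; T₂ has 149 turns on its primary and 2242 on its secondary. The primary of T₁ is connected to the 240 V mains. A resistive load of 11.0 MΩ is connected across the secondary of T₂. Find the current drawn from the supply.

Secondary of T₁: V = 240.00 × 967/120 = 1934.0 V.
Secondary of T₂: V = 1934.0 × 2242/149 = 29101 V.
I_load = 29101/(1.10×10^7) = 0.0026455 A, so P_out = 29101 × 0.0026455 = 76.987 W.
All ideal ⇒ P_in = P_out, so I_supply = 76.987/240 = 0.321 A.

I_supply ≈ 0.321 A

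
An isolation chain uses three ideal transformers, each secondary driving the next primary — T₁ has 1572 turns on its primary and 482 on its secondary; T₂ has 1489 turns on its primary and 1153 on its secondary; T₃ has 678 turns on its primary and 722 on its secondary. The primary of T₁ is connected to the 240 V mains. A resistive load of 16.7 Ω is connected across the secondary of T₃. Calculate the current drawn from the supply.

I_supply ≈ 0.919 A

After T₁: V = 240.00 × 482/1572 = 73.588 V.
After T₂: V = 73.588 × 1153/1489 = 56.982 V.
After T₃: V = 56.982 × 722/678 = 60.680 V.
I_load = 60.680/16.7 = 3.6336 A, so P_out = 60.680 × 3.6336 = 220.49 W.
All ideal ⇒ P_in = P_out, so I_supply = 220.49/240 = 0.919 A.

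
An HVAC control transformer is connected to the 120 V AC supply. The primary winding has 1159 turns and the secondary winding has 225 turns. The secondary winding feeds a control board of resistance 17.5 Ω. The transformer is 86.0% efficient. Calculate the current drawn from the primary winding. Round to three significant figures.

V_s = 120 × 225/1159 = 23.296 V.
I_s = V_s/R = 23.296/17.5 = 1.3312 A.
P_out = V_s I_s = 23.296 × 1.3312 = 31.011 W.
P_in = P_out/η = 31.011/0.860 = 36.060 W.
I_p = P_in/V_p = 36.060/120 = 0.300 A.

I_p ≈ 0.300 A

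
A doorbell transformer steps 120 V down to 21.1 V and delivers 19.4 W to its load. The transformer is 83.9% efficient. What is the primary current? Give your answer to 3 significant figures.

P_in = P_out/η = 19.4/0.839 = 23.123 W.
I_p = P_in/V_p = 23.123/120 = 0.193 A.

I_p ≈ 0.193 A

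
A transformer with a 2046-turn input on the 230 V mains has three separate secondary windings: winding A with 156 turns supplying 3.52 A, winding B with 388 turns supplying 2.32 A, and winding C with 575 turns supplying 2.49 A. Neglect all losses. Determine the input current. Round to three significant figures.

I_in ≈ 1.41 A

V_A = 230 × 156/2046 = 17.537 V; V_B = 230 × 388/2046 = 43.617 V; V_C = 230 × 575/2046 = 64.638 V.
P_out = V_A I_A + V_B I_B + V_C I_C = 17.537×3.52 + 43.617×2.32 + 64.638×2.49 = 61.729 + 101.19 + 160.95 = 323.87 W.
Ideal ⇒ P_in = P_out, so I_in = P_out/V_in = 323.87/230 = 1.41 A.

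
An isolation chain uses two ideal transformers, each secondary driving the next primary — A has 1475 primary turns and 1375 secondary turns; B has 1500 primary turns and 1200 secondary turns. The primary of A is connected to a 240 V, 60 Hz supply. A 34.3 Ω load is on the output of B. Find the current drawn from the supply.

I_supply ≈ 3.89 A

Secondary of A: V = 240.00 × 1375/1475 = 223.73 V.
Secondary of B: V = 223.73 × 1200/1500 = 178.98 V.
I_load = 178.98/34.3 = 5.2182 A, so P_out = 178.98 × 5.2182 = 933.96 W.
All ideal ⇒ P_in = P_out, so I_supply = 933.96/240 = 3.89 A.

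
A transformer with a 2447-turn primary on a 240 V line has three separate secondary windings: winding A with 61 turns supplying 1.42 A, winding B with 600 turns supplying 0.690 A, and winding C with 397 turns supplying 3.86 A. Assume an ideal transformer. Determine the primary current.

I_p ≈ 0.831 A

V_A = 240 × 61/2447 = 5.9828 V; V_B = 240 × 600/2447 = 58.848 V; V_C = 240 × 397/2447 = 38.937 V.
P_out = V_A I_A + V_B I_B + V_C I_C = 5.9828×1.42 + 58.848×0.690 + 38.937×3.86 = 8.4956 + 40.605 + 150.30 = 199.40 W.
Ideal ⇒ P_in = P_out, so I_p = P_out/V_p = 199.40/240 = 0.831 A.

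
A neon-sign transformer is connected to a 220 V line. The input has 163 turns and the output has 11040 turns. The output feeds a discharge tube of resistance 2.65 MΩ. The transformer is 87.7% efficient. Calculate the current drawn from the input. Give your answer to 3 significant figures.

I_in ≈ 0.434 A

V_out = 220 × 11040/163 = 14901 V.
I_out = V_out/R = 14901/(2.65×10^6) = 0.0056229 A.
P_out = V_out I_out = 14901 × 0.0056229 = 83.784 W.
P_in = P_out/η = 83.784/0.877 = 95.535 W.
I_in = P_in/V_in = 95.535/220 = 0.434 A.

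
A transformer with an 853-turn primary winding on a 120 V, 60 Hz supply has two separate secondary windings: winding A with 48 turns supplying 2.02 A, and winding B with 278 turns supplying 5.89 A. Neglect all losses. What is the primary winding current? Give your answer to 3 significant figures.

I_p ≈ 2.03 A

V_A = 120 × 48/853 = 6.7526 V; V_B = 120 × 278/853 = 39.109 V.
P_out = V_A I_A + V_B I_B = 6.7526×2.02 + 39.109×5.89 = 13.640 + 230.35 = 243.99 W.
Ideal ⇒ P_in = P_out, so I_p = P_out/V_p = 243.99/120 = 2.03 A.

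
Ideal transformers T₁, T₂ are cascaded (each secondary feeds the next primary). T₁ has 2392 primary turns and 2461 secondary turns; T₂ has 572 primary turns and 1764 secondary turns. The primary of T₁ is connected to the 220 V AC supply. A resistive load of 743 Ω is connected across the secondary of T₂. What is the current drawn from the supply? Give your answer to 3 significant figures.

I_supply ≈ 2.98 A

Secondary of T₁: V = 220.00 × 2461/2392 = 226.35 V.
Secondary of T₂: V = 226.35 × 1764/572 = 698.03 V.
I_load = 698.03/743 = 0.93948 A, so P_out = 698.03 × 0.93948 = 655.79 W.
All ideal ⇒ P_in = P_out, so I_supply = 655.79/220 = 2.98 A.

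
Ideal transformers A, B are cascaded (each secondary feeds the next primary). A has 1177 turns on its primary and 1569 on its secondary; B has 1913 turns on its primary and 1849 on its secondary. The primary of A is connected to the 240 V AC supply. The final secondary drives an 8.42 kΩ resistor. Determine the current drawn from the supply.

Secondary of A: V = 240.00 × 1569/1177 = 319.93 V.
Secondary of B: V = 319.93 × 1849/1913 = 309.23 V.
I_load = 309.23/8420 = 0.036725 A, so P_out = 309.23 × 0.036725 = 11.357 W.
All ideal ⇒ P_in = P_out, so I_supply = 11.357/240 = 0.0473 A.

I_supply ≈ 0.0473 A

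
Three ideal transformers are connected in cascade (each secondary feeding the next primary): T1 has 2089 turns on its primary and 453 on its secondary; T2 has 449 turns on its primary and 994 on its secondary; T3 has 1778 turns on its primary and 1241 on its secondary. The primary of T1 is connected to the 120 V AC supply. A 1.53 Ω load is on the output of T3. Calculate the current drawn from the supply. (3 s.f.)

After T1: V = 120.00 × 453/2089 = 26.022 V.
After T2: V = 26.022 × 994/449 = 57.608 V.
After T3: V = 57.608 × 1241/1778 = 40.209 V.
I_load = 40.209/1.53 = 26.280 A, so P_out = 40.209 × 26.280 = 1056.7 W.
All ideal ⇒ P_in = P_out, so I_supply = 1056.7/120 = 8.81 A.

I_supply ≈ 8.81 A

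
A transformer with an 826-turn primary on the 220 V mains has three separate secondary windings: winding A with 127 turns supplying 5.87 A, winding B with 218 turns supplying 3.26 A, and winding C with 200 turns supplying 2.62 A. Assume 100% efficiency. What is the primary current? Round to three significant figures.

I_p ≈ 2.40 A

V_A = 220 × 127/826 = 33.826 V; V_B = 220 × 218/826 = 58.063 V; V_C = 220 × 200/826 = 53.269 V.
P_out = V_A I_A + V_B I_B + V_C I_C = 33.826×5.87 + 58.063×3.26 + 53.269×2.62 = 198.56 + 189.29 + 139.56 = 527.41 W.
Ideal ⇒ P_in = P_out, so I_p = P_out/V_p = 527.41/220 = 2.40 A.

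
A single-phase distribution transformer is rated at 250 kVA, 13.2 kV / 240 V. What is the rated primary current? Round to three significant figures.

I_p = S/V_p = 250000/13200 = 18.9 A.

I_p ≈ 18.9 A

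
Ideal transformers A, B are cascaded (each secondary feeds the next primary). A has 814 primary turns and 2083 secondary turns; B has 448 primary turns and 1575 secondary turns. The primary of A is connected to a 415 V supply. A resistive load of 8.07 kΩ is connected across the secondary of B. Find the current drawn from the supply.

Secondary of A: V = 415.00 × 2083/814 = 1062.0 V.
Secondary of B: V = 1062.0 × 1575/448 = 3733.5 V.
I_load = 3733.5/8070 = 0.46264 A, so P_out = 3733.5 × 0.46264 = 1727.3 W.
All ideal ⇒ P_in = P_out, so I_supply = 1727.3/415 = 4.16 A.

I_supply ≈ 4.16 A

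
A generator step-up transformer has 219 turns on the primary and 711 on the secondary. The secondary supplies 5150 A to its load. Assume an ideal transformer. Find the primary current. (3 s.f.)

I_p ≈ 16700 A

For an ideal transformer I_p/I_s = N_s/N_p, so I_p = 5150 × 711/219 = 16700 A.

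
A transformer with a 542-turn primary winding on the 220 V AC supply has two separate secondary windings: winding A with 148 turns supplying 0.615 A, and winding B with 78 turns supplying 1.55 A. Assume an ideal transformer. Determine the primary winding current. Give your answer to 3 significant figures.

I_p ≈ 0.391 A

V_A = 220 × 148/542 = 60.074 V; V_B = 220 × 78/542 = 31.661 V.
P_out = V_A I_A + V_B I_B = 60.074×0.615 + 31.661×1.55 = 36.945 + 49.074 = 86.019 W.
Ideal ⇒ P_in = P_out, so I_p = P_out/V_p = 86.019/220 = 0.391 A.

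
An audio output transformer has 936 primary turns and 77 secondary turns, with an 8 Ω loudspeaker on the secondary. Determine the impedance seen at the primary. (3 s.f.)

Z_p ≈ 1180 Ω

Z_p = (N_p/N_s)² × Z_s = (936/77)² × 8 = 1180 Ω.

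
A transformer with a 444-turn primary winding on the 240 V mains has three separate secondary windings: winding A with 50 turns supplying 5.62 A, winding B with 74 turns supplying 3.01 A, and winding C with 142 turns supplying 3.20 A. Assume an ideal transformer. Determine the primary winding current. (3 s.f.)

I_p ≈ 2.16 A

V_A = 240 × 50/444 = 27.027 V; V_B = 240 × 74/444 = 40.000 V; V_C = 240 × 142/444 = 76.757 V.
P_out = V_A I_A + V_B I_B + V_C I_C = 27.027×5.62 + 40.000×3.01 + 76.757×3.20 = 151.89 + 120.40 + 245.62 = 517.91 W.
Ideal ⇒ P_in = P_out, so I_p = P_out/V_p = 517.91/240 = 2.16 A.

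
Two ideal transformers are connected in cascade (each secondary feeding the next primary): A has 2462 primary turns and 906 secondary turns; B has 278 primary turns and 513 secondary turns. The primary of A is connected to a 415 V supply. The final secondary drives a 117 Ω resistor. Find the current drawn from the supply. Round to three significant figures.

I_supply ≈ 1.64 A

After A: V = 415.00 × 906/2462 = 152.72 V.
After B: V = 152.72 × 513/278 = 281.81 V.
I_load = 281.81/117 = 2.4087 A, so P_out = 281.81 × 2.4087 = 678.79 W.
All ideal ⇒ P_in = P_out, so I_supply = 678.79/415 = 1.64 A.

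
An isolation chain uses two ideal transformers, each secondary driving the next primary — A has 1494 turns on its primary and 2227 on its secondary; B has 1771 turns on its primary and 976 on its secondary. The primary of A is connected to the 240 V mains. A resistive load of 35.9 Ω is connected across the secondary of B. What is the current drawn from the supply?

After A: V = 240.00 × 2227/1494 = 357.75 V.
After B: V = 357.75 × 976/1771 = 197.16 V.
I_load = 197.16/35.9 = 5.4918 A, so P_out = 197.16 × 5.4918 = 1082.8 W.
All ideal ⇒ P_in = P_out, so I_supply = 1082.8/240 = 4.51 A.

I_supply ≈ 4.51 A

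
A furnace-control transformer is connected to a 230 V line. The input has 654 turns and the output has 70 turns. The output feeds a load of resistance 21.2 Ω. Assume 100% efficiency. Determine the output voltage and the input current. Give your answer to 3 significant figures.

V_out = V_in × N_out/N_in = 230 × 70/654 = 24.618 V.
I_out = V_out/R = 24.618/21.2 = 1.1612 A.
I_in = I_out × N_out/N_in = 1.1612 × 70/654 = 0.124 A.

V_out ≈ 24.6 V, I_in ≈ 0.124 A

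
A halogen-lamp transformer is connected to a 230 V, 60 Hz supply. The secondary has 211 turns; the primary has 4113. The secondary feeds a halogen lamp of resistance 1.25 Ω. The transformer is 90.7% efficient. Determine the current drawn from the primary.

V_s = 230 × 211/4113 = 11.799 V.
I_s = V_s/R = 11.799/1.25 = 9.4393 A.
P_out = V_s I_s = 11.799 × 9.4393 = 111.38 W.
P_in = P_out/η = 111.38/0.907 = 122.80 W.
I_p = P_in/V_p = 122.80/230 = 0.534 A.

I_p ≈ 0.534 A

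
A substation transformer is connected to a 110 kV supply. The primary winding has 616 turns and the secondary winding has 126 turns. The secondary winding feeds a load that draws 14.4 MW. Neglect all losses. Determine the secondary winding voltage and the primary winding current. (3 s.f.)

V_s = V_p × N_s/N_p = 110000 × 126/616 = 22500 V.
I_s = P/V_s = 1.44×10^7/22500 = 640.00 A.
I_p = I_s × N_s/N_p = 640.00 × 126/616 = 131 A.

V_s ≈ 22500 V, I_p ≈ 131 A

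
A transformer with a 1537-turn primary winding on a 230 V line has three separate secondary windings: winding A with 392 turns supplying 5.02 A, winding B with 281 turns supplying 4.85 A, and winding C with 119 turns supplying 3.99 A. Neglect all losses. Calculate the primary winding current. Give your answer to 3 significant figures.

V_A = 230 × 392/1537 = 58.660 V; V_B = 230 × 281/1537 = 42.049 V; V_C = 230 × 119/1537 = 17.807 V.
P_out = V_A I_A + V_B I_B + V_C I_C = 58.660×5.02 + 42.049×4.85 + 17.807×3.99 = 294.47 + 203.94 + 71.052 = 569.46 W.
Ideal ⇒ P_in = P_out, so I_p = P_out/V_p = 569.46/230 = 2.48 A.

I_p ≈ 2.48 A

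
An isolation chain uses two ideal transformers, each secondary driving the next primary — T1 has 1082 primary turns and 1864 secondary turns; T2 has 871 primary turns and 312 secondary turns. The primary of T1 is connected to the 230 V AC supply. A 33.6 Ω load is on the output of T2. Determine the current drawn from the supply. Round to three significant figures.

After T1: V = 230.00 × 1864/1082 = 396.23 V.
After T2: V = 396.23 × 312/871 = 141.93 V.
I_load = 141.93/33.6 = 4.2242 A, so P_out = 141.93 × 4.2242 = 599.55 W.
All ideal ⇒ P_in = P_out, so I_supply = 599.55/230 = 2.61 A.

I_supply ≈ 2.61 A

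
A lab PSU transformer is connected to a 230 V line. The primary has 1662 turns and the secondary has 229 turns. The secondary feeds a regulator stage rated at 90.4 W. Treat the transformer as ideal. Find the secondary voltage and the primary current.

V_s ≈ 31.7 V, I_p ≈ 0.393 A

V_s = V_p × N_s/N_p = 230 × 229/1662 = 31.691 V.
I_s = P/V_s = 90.4/31.691 = 2.8526 A.
I_p = I_s × N_s/N_p = 2.8526 × 229/1662 = 0.393 A.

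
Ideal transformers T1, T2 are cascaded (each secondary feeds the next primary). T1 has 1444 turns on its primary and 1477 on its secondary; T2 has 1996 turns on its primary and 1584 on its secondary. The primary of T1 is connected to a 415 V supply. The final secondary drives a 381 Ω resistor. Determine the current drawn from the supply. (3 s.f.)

After T1: V = 415.00 × 1477/1444 = 424.48 V.
After T2: V = 424.48 × 1584/1996 = 336.87 V.
I_load = 336.87/381 = 0.88416 A, so P_out = 336.87 × 0.88416 = 297.84 W.
All ideal ⇒ P_in = P_out, so I_supply = 297.84/415 = 0.718 A.

I_supply ≈ 0.718 A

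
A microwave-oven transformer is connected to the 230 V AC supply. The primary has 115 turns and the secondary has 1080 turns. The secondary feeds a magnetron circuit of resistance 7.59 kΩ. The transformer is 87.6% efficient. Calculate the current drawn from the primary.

I_p ≈ 3.05 A

V_s = 230 × 1080/115 = 2160.0 V.
I_s = V_s/R = 2160.0/7590 = 0.28458 A.
P_out = V_s I_s = 2160.0 × 0.28458 = 614.70 W.
P_in = P_out/η = 614.70/0.876 = 701.72 W.
I_p = P_in/V_p = 701.72/230 = 3.05 A.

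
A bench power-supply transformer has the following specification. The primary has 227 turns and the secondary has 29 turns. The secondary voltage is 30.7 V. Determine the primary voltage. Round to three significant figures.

V_p ≈ 240 V

V_p/V_s = N_p/N_s, so V_p = 30.7 × 227/29 = 240 V.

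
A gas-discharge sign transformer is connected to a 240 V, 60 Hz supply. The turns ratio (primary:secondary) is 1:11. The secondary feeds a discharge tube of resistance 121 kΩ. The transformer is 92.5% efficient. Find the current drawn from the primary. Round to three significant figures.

I_p ≈ 0.259 A

V_s = 240 × 11/1 = 2640.0 V.
I_s = V_s/R = 2640.0/121000 = 0.021818 A.
P_out = V_s I_s = 2640.0 × 0.021818 = 57.600 W.
P_in = P_out/η = 57.600/0.925 = 62.270 W.
I_p = P_in/V_p = 62.270/240 = 0.259 A.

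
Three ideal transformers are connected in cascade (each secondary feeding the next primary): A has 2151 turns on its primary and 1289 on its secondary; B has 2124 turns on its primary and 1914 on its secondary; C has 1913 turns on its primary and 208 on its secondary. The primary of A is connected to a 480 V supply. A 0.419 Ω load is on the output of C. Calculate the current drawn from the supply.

I_supply ≈ 3.95 A

Secondary of A: V = 480.00 × 1289/2151 = 287.64 V.
Secondary of B: V = 287.64 × 1914/2124 = 259.20 V.
Secondary of C: V = 259.20 × 208/1913 = 28.183 V.
I_load = 28.183/0.419 = 67.263 A, so P_out = 28.183 × 67.263 = 1895.7 W.
All ideal ⇒ P_in = P_out, so I_supply = 1895.7/480 = 3.95 A.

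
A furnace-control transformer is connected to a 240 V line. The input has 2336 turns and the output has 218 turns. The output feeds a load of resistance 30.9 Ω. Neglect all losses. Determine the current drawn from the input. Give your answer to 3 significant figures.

V_out = V_in × N_out/N_in = 240 × 218/2336 = 22.397 V.
I_out = V_out/R = 22.397/30.9 = 0.72483 A.
For an ideal transformer I_in N_in = I_out N_out, so I_in = 0.72483 × 218/2336 = 0.0676 A.

I_in ≈ 0.0676 A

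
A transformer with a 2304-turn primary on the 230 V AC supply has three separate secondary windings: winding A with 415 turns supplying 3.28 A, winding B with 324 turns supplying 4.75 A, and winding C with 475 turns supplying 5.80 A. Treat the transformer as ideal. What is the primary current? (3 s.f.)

V_A = 230 × 415/2304 = 41.428 V; V_B = 230 × 324/2304 = 32.344 V; V_C = 230 × 475/2304 = 47.418 V.
P_out = V_A I_A + V_B I_B + V_C I_C = 41.428×3.28 + 32.344×4.75 + 47.418×5.80 = 135.88 + 153.63 + 275.02 = 564.54 W.
Ideal ⇒ P_in = P_out, so I_p = P_out/V_p = 564.54/230 = 2.45 A.

I_p ≈ 2.45 A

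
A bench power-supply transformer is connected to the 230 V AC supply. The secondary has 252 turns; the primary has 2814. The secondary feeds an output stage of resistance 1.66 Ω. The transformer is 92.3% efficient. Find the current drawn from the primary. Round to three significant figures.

V_s = 230 × 252/2814 = 20.597 V.
I_s = V_s/R = 20.597/1.66 = 12.408 A.
P_out = V_s I_s = 20.597 × 12.408 = 255.56 W.
P_in = P_out/η = 255.56/0.923 = 276.88 W.
I_p = P_in/V_p = 276.88/230 = 1.20 A.

I_p ≈ 1.20 A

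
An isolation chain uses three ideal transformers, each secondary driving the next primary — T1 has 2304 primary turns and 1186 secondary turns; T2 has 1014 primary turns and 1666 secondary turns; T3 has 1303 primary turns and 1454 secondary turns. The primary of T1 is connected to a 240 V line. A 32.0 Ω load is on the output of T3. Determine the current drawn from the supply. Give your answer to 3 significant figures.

After T1: V = 240.00 × 1186/2304 = 123.54 V.
After T2: V = 123.54 × 1666/1014 = 202.98 V.
After T3: V = 202.98 × 1454/1303 = 226.50 V.
I_load = 226.50/32.0 = 7.0782 A, so P_out = 226.50 × 7.0782 = 1603.2 W.
All ideal ⇒ P_in = P_out, so I_supply = 1603.2/240 = 6.68 A.

I_supply ≈ 6.68 A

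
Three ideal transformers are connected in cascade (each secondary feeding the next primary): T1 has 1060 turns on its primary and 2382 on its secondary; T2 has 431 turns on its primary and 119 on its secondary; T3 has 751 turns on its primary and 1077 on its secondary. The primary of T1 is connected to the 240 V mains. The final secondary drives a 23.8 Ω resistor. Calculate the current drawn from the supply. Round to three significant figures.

I_supply ≈ 7.98 A

After T1: V = 240.00 × 2382/1060 = 539.32 V.
After T2: V = 539.32 × 119/431 = 148.91 V.
After T3: V = 148.91 × 1077/751 = 213.55 V.
I_load = 213.55/23.8 = 8.9725 A, so P_out = 213.55 × 8.9725 = 1916.1 W.
All ideal ⇒ P_in = P_out, so I_supply = 1916.1/240 = 7.98 A.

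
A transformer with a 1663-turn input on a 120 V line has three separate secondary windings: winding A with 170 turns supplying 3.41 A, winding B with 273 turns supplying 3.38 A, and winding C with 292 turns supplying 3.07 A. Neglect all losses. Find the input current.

V_A = 120 × 170/1663 = 12.267 V; V_B = 120 × 273/1663 = 19.699 V; V_C = 120 × 292/1663 = 21.070 V.
P_out = V_A I_A + V_B I_B + V_C I_C = 12.267×3.41 + 19.699×3.38 + 21.070×3.07 = 41.830 + 66.584 + 64.686 = 173.10 W.
Ideal ⇒ P_in = P_out, so I_in = P_out/V_in = 173.10/120 = 1.44 A.

I_in ≈ 1.44 A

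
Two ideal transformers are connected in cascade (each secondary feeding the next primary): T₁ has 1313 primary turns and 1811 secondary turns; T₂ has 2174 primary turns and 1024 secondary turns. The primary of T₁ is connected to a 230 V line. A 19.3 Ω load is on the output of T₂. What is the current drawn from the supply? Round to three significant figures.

After T₁: V = 230.00 × 1811/1313 = 317.24 V.
After T₂: V = 317.24 × 1024/2174 = 149.42 V.
I_load = 149.42/19.3 = 7.7422 A, so P_out = 149.42 × 7.7422 = 1156.9 W.
All ideal ⇒ P_in = P_out, so I_supply = 1156.9/230 = 5.03 A.

I_supply ≈ 5.03 A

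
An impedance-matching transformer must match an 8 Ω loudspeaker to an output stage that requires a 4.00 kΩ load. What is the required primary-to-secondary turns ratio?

Z_p/Z_s = (N_p/N_s)², so N_p/N_s = √(4000/8) = √500 = 22.4.

N_p/N_s ≈ 22.4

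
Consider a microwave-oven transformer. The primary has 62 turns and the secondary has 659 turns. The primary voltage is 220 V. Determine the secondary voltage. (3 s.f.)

V_s ≈ 2340 V

V_s/V_p = N_s/N_p, so V_s = 220 × 659/62 = 2340 V.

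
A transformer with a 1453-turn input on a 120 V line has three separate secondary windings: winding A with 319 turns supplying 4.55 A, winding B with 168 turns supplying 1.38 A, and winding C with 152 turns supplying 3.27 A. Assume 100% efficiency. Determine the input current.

I_in ≈ 1.50 A

V_A = 120 × 319/1453 = 26.345 V; V_B = 120 × 168/1453 = 13.875 V; V_C = 120 × 152/1453 = 12.553 V.
P_out = V_A I_A + V_B I_B + V_C I_C = 26.345×4.55 + 13.875×1.38 + 12.553×3.27 = 119.87 + 19.147 + 41.049 = 180.07 W.
Ideal ⇒ P_in = P_out, so I_in = P_out/V_in = 180.07/120 = 1.50 A.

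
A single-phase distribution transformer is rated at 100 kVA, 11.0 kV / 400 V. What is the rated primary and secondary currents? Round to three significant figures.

I_p ≈ 9.09 A, I_s ≈ 250 A

I_p = S/V_p = 100000/11000 = 9.09 A.
I_s = S/V_s = 100000/400 = 250 A.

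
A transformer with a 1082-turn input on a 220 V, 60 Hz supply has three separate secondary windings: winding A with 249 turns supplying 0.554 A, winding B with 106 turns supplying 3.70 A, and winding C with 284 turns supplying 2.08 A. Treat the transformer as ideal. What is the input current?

I_in ≈ 1.04 A

V_A = 220 × 249/1082 = 50.628 V; V_B = 220 × 106/1082 = 21.553 V; V_C = 220 × 284/1082 = 57.745 V.
P_out = V_A I_A + V_B I_B + V_C I_C = 50.628×0.554 + 21.553×3.70 + 57.745×2.08 = 28.048 + 79.745 + 120.11 = 227.90 W.
Ideal ⇒ P_in = P_out, so I_in = P_out/V_in = 227.90/220 = 1.04 A.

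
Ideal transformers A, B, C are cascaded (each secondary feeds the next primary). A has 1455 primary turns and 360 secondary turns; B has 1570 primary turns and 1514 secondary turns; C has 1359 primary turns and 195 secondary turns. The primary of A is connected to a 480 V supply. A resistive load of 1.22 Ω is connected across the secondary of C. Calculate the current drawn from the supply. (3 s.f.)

Secondary of A: V = 480.00 × 360/1455 = 118.76 V.
Secondary of B: V = 118.76 × 1514/1570 = 114.53 V.
Secondary of C: V = 114.53 × 195/1359 = 16.433 V.
I_load = 16.433/1.22 = 13.470 A, so P_out = 16.433 × 13.470 = 221.35 W.
All ideal ⇒ P_in = P_out, so I_supply = 221.35/480 = 0.461 A.

I_supply ≈ 0.461 A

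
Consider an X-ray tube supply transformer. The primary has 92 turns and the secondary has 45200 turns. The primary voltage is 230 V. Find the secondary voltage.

V_s/V_p = N_s/N_p, so V_s = 230 × 45200/92 = 113000 V.

V_s ≈ 113000 V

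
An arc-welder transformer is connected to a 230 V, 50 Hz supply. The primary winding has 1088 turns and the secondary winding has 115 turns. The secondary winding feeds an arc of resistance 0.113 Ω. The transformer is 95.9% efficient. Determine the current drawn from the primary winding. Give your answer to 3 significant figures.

V_s = 230 × 115/1088 = 24.311 V.
I_s = V_s/R = 24.311/0.113 = 215.14 A.
P_out = V_s I_s = 24.311 × 215.14 = 5230.2 W.
P_in = P_out/η = 5230.2/0.959 = 5453.8 W.
I_p = P_in/V_p = 5453.8/230 = 23.7 A.

I_p ≈ 23.7 A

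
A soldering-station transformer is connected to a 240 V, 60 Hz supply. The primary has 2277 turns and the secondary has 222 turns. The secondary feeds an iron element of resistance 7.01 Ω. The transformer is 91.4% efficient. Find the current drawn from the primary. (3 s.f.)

I_p ≈ 0.356 A

V_s = 240 × 222/2277 = 23.399 V.
I_s = V_s/R = 23.399/7.01 = 3.3380 A.
P_out = V_s I_s = 23.399 × 3.3380 = 78.106 W.
P_in = P_out/η = 78.106/0.914 = 85.455 W.
I_p = P_in/V_p = 85.455/240 = 0.356 A.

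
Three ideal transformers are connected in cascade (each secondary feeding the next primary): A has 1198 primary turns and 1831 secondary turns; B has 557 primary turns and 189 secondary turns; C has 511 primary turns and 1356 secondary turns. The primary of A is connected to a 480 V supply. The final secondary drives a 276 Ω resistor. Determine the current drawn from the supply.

I_supply ≈ 3.29 A

Secondary of A: V = 480.00 × 1831/1198 = 733.62 V.
Secondary of B: V = 733.62 × 189/557 = 248.93 V.
Secondary of C: V = 248.93 × 1356/511 = 660.57 V.
I_load = 660.57/276 = 2.3934 A, so P_out = 660.57 × 2.3934 = 1581.0 W.
All ideal ⇒ P_in = P_out, so I_supply = 1581.0/480 = 3.29 A.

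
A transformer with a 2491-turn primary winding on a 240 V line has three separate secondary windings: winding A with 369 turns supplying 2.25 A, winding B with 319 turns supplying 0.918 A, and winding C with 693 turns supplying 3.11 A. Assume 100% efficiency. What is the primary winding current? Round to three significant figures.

V_A = 240 × 369/2491 = 35.552 V; V_B = 240 × 319/2491 = 30.735 V; V_C = 240 × 693/2491 = 66.768 V.
P_out = V_A I_A + V_B I_B + V_C I_C = 35.552×2.25 + 30.735×0.918 + 66.768×3.11 = 79.992 + 28.214 + 207.65 = 315.86 W.
Ideal ⇒ P_in = P_out, so I_p = P_out/V_p = 315.86/240 = 1.32 A.

I_p ≈ 1.32 A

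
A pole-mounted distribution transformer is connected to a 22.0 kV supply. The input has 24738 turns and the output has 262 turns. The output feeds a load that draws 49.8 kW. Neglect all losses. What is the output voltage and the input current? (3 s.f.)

V_out = V_in × N_out/N_in = 22000 × 262/24738 = 233.00 V.
I_out = P/V_out = 49800/233.00 = 213.73 A.
I_in = I_out × N_out/N_in = 213.73 × 262/24738 = 2.26 A.

V_out ≈ 233 V, I_in ≈ 2.26 A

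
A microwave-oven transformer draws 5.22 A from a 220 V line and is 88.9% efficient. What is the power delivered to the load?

P_in = V_p I_p = 220 × 5.22 = 1148.4 W.
P_out = η P_in = 0.889 × 1148.4 = 1020 W.

P_out ≈ 1020 W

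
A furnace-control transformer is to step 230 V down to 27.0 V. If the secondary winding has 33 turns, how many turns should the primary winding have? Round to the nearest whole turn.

N_p = 281 turns

N_p/N_s = V_p/V_s, so N_p = 33 × 230/27.0 = 281.1 ≈ 281 turns.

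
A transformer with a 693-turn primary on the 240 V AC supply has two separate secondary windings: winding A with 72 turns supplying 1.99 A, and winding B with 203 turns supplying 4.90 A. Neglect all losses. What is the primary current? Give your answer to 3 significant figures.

I_p ≈ 1.64 A

V_A = 240 × 72/693 = 24.935 V; V_B = 240 × 203/693 = 70.303 V.
P_out = V_A I_A + V_B I_B = 24.935×1.99 + 70.303×4.90 = 49.621 + 344.48 = 394.11 W.
Ideal ⇒ P_in = P_out, so I_p = P_out/V_p = 394.11/240 = 1.64 A.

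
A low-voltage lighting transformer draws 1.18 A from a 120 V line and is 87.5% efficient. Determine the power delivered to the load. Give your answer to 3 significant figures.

P_out ≈ 124 W

P_in = V_in I_in = 120 × 1.18 = 141.60 W.
P_out = η P_in = 0.875 × 141.60 = 124 W.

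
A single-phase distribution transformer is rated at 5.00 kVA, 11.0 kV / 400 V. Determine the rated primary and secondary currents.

I_p ≈ 0.455 A, I_s ≈ 12.5 A

I_p = S/V_p = 5000/11000 = 0.455 A.
I_s = S/V_s = 5000/400 = 12.5 A.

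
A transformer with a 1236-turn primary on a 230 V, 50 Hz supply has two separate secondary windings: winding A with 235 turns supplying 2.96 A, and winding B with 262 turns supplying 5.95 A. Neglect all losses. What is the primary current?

V_A = 230 × 235/1236 = 43.730 V; V_B = 230 × 262/1236 = 48.754 V.
P_out = V_A I_A + V_B I_B = 43.730×2.96 + 48.754×5.95 = 129.44 + 290.09 = 419.53 W.
Ideal ⇒ P_in = P_out, so I_p = P_out/V_p = 419.53/230 = 1.82 A.

I_p ≈ 1.82 A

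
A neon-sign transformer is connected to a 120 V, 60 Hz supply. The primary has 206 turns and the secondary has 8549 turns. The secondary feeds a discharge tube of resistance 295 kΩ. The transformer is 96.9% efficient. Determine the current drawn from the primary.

I_p ≈ 0.723 A

V_s = 120 × 8549/206 = 4980.0 V.
I_s = V_s/R = 4980.0/295000 = 0.016881 A.
P_out = V_s I_s = 4980.0 × 0.016881 = 84.069 W.
P_in = P_out/η = 84.069/0.969 = 86.759 W.
I_p = P_in/V_p = 86.759/120 = 0.723 A.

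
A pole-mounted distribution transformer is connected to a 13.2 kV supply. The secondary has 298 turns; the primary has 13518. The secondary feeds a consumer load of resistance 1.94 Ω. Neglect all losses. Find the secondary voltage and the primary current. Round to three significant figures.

V_s = V_p × N_s/N_p = 13200 × 298/13518 = 290.99 V.
I_s = V_s/R = 290.99/1.94 = 149.99 A.
I_p = I_s × N_s/N_p = 149.99 × 298/13518 = 3.31 A.

V_s ≈ 291 V, I_p ≈ 3.31 A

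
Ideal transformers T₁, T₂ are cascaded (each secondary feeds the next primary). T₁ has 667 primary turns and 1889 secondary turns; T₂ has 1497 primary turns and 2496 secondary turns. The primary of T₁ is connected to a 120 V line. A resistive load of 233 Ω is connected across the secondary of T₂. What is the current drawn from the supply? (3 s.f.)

After T₁: V = 120.00 × 1889/667 = 339.85 V.
After T₂: V = 339.85 × 2496/1497 = 566.64 V.
I_load = 566.64/233 = 2.4319 A, so P_out = 566.64 × 2.4319 = 1378.0 W.
All ideal ⇒ P_in = P_out, so I_supply = 1378.0/120 = 11.5 A.

I_supply ≈ 11.5 A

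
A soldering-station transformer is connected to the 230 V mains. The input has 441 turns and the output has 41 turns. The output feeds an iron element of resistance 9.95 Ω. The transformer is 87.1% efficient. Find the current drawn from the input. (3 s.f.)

I_in ≈ 0.229 A

V_out = 230 × 41/441 = 21.383 V.
I_out = V_out/R = 21.383/9.95 = 2.1491 A.
P_out = V_out I_out = 21.383 × 2.1491 = 45.954 W.
P_in = P_out/η = 45.954/0.871 = 52.760 W.
I_in = P_in/V_in = 52.760/230 = 0.229 A.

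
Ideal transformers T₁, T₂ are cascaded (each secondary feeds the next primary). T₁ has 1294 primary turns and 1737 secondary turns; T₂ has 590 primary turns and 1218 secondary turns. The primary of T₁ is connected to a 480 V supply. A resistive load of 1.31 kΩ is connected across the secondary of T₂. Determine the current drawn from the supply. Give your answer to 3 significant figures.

I_supply ≈ 2.81 A

Secondary of T₁: V = 480.00 × 1737/1294 = 644.33 V.
Secondary of T₂: V = 644.33 × 1218/590 = 1330.2 V.
I_load = 1330.2/1310 = 1.0154 A, so P_out = 1330.2 × 1.0154 = 1350.6 W.
All ideal ⇒ P_in = P_out, so I_supply = 1350.6/480 = 2.81 A.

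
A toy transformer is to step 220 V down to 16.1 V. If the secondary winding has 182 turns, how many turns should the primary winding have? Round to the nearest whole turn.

N_p = 2487 turns

N_p/N_s = V_p/V_s, so N_p = 182 × 220/16.1 = 2487.0 ≈ 2487 turns.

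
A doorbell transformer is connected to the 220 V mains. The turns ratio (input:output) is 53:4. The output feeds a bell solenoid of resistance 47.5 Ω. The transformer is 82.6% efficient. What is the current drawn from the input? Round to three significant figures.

V_out = 220 × 4/53 = 16.604 V.
I_out = V_out/R = 16.604/47.5 = 0.34955 A.
P_out = V_out I_out = 16.604 × 0.34955 = 5.8039 W.
P_in = P_out/η = 5.8039/0.826 = 7.0265 W.
I_in = P_in/V_in = 7.0265/220 = 0.0319 A.

I_in ≈ 0.0319 A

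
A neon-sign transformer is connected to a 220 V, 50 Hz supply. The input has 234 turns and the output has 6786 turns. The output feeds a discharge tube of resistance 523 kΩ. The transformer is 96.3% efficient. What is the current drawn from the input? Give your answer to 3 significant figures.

I_in ≈ 0.367 A

V_out = 220 × 6786/234 = 6380.0 V.
I_out = V_out/R = 6380.0/523000 = 0.012199 A.
P_out = V_out I_out = 6380.0 × 0.012199 = 77.829 W.
P_in = P_out/η = 77.829/0.963 = 80.819 W.
I_in = P_in/V_in = 80.819/220 = 0.367 A.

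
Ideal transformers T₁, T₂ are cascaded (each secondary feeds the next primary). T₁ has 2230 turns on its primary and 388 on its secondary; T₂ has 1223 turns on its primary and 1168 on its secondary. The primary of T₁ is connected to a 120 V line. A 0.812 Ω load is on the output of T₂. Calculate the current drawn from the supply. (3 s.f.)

After T₁: V = 120.00 × 388/2230 = 20.879 V.
After T₂: V = 20.879 × 1168/1223 = 19.940 V.
I_load = 19.940/0.812 = 24.557 A, so P_out = 19.940 × 24.557 = 489.66 W.
All ideal ⇒ P_in = P_out, so I_supply = 489.66/120 = 4.08 A.

I_supply ≈ 4.08 A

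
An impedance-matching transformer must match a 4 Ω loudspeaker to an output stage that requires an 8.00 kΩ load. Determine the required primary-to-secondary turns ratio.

Z_p/Z_s = (N_p/N_s)², so N_p/N_s = √(8000/4) = √2000 = 44.7.

N_p/N_s ≈ 44.7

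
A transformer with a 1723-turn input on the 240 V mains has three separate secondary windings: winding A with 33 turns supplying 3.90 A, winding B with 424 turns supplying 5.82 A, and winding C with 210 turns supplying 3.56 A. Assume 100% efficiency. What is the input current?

V_A = 240 × 33/1723 = 4.5966 V; V_B = 240 × 424/1723 = 59.060 V; V_C = 240 × 210/1723 = 29.251 V.
P_out = V_A I_A + V_B I_B + V_C I_C = 4.5966×3.90 + 59.060×5.82 + 29.251×3.56 = 17.927 + 343.73 + 104.13 = 465.79 W.
Ideal ⇒ P_in = P_out, so I_in = P_out/V_in = 465.79/240 = 1.94 A.

I_in ≈ 1.94 A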